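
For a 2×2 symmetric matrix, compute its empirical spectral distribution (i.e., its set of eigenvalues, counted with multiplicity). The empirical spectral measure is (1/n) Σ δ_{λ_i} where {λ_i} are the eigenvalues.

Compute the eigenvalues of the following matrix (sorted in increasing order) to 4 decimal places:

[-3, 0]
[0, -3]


Since M is real symmetric, both eigenvalues are real; they are the roots of det(λI − M) = λ² − (tr M) λ + det M.
tr M = -3 + (-3) = -6.
det M = (-3)·(-3) − 0² = 9 − 0 = 9.
Characteristic polynomial: λ² + 6λ + 9 = 0.
Discriminant Δ = (tr M)² − 4·det M = 36 − 36 = 0; √Δ = 0.000000.
λ = (tr M ± √Δ)/2 = (-6 ± 0.000000)/2, giving (tr M − √Δ)/2 = -3.0000 and (tr M + √Δ)/2 = -3.0000.

Eigenvalues sorted in increasing order: [-3.0000, -3.0000].


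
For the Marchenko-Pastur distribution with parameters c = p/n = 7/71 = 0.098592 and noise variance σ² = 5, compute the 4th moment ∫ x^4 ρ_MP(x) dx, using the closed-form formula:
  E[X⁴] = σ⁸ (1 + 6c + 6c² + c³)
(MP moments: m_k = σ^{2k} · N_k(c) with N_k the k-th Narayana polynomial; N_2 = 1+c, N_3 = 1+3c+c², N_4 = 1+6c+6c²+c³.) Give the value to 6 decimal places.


E[X⁴] = σ⁸ (1 + 6c + 6c² + c³) (fourth MP moment). With σ² = 5 (so σ⁸ = 625) and c = 7/71 = 0.098592: E[X⁴] = 625 · (1 + 6·0.098592 + 6·(0.098592)² + (0.098592)³) = 625 · 1.650829.

So E[X^4] = 1031.768373.


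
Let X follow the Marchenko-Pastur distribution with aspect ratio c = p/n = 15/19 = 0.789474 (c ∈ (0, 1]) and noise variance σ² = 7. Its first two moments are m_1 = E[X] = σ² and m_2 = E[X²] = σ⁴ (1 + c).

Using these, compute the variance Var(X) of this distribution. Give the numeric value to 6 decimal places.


m_1 = E[X] = σ² = 7, so m_1² = 49.
m_2 = E[X²] = σ⁴ (1 + c) = 49 · (1 + 0.789474) = 49 · 1.789474 = 87.684211.
(Note m_2 − m_1² simplifies to c · σ⁴ = 0.789474 · 49.)

Var(X) = m_2 − m_1² = 87.684211 − 49 = 38.684211.


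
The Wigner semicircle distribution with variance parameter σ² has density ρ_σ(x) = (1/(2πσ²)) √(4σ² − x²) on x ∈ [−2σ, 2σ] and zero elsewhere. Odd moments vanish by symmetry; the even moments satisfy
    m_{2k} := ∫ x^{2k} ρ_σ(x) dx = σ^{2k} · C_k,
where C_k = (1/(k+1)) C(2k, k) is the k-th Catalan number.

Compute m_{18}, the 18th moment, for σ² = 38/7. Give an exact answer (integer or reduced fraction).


By the scaled semicircle moment identity, m_{2k} = σ^{2k} · C_k with k = 9.
C_9 = (1/(k+1)) · C(2k, k) = (1/10) · C(18, 9) = (1/10) · 48620 = 4862.
σ^{2k} = (σ²)^k = (38/7)^9 = 165216101262848/40353607.

Therefore m_{18} = σ^{18} · C_9 = (165216101262848/40353607) · 4862 = 803280684339966976/40353607.


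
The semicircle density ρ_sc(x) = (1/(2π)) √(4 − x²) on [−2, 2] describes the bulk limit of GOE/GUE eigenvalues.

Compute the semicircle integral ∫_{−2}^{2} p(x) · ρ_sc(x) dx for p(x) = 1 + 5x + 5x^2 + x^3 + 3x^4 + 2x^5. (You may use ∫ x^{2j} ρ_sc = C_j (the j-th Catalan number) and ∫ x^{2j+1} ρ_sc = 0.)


Write p(x) = Σ a_i x^i, split into monomials and integrate each against ρ_sc separately.
Using ∫ x^{2j} ρ_sc = C_j = (1/(j+1)) C(2j, j) (Catalan numbers) and ∫ x^{2j+1} ρ_sc = 0 (odd monomials vanish by symmetry):
  i = 0 (even): a_0 · C_{0} = 1 · 1 = 1
  i = 1 (odd): ∫ x^1 ρ_sc = 0 (vanishes)
  i = 2 (even): a_2 · C_{1} = 5 · 1 = 5
  i = 3 (odd): ∫ x^3 ρ_sc = 0 (vanishes)
  i = 4 (even): a_4 · C_{2} = 3 · 2 = 6
  i = 5 (odd): ∫ x^5 ρ_sc = 0 (vanishes)

Summing the contributions: ∫_{−2}^{2} p(x) ρ_sc(x) dx = 1 + 5 + 6 = 12.


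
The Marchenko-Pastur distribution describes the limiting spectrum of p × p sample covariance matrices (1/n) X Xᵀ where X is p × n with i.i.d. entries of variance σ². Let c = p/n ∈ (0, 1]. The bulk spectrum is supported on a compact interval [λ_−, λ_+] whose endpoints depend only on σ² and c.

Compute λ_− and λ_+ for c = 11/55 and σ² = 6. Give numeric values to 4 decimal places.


c = 11/55 = 0.200000; √c = 0.447214.
λ_− = σ² (1 − √c)² = 6 · (1 − 0.447214)² = 6 · (0.552786)² = 1.833437.
λ_+ = σ² (1 + √c)² = 6 · (1 + 0.447214)² = 6 · (1.447214)² = 12.566563.

Rounded to 4 decimal places: λ_− ≈ 1.8334, λ_+ ≈ 12.5666.


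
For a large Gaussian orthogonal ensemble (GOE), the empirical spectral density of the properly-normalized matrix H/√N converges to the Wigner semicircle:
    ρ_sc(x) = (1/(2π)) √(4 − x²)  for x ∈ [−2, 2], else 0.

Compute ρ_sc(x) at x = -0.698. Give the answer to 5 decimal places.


ρ_sc(x) = (1/(2π)) √(4 − x²). With x = -0.698:
  4 − x² = 4 − (-0.698)² = 4 − 0.487204 = 3.512796.
  √(4 − x²) = 1.874245.
  1/(2π) = 0.159155.
  ρ_sc(-0.698) = 0.159155 · 1.874245 = 0.298295.

Rounded to 5 decimal places: ρ_sc(-0.698) ≈ 0.29830.


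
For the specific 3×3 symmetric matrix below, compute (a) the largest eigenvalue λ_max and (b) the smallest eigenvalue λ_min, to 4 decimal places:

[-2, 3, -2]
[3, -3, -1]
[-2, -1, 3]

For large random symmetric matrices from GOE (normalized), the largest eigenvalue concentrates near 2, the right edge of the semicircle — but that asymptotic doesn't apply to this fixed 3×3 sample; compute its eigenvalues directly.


Since M is real symmetric, all three eigenvalues are real; they are the roots of det(λI − M) = λ³ − (tr M) λ² + s λ − det M, where s is the sum of the principal 2×2 minors.
tr M = -2 + (-3) + 3 = -2.
s = ((-2)·(-3) − 3²) + ((-2)·3 − (-2)²) + ((-3)·3 − (-1)²) = -3 + (-10) + (-10) = -23.
det M (expand along row 1) = (-2)·(-10) − 3·7 + (-2)·(-9) = 17.
Characteristic polynomial: λ³ + 2λ² − 23λ − 17 = 0.
Substitute λ = y + (tr M)/3 = y − 0.666667 to remove the quadratic term: y³ + p·y + q = 0 with p = s − (tr M)²/3 = -24.333333 and q = −2(tr M)³/27 + (tr M)·s/3 − det M = -1.074074.
Three real roots ⇒ use the trigonometric (Viète) form: r = 2√(−p/3) = 5.696002, φ = arccos(3q/(p·r)) = arccos(0.023248) = 1.547546 rad.
y_k = r·cos(φ/3 − 2πk/3) for k = 0, 1, 2 gives y = 4.954807, -0.044144, -4.910663.
λ_k = y_k − 0.666667 gives λ = 4.2881, -0.7108, -5.5773 (check: the sum is -2.0000 = tr M).

Hence λ_max = 4.2881 and λ_min = -5.5773.


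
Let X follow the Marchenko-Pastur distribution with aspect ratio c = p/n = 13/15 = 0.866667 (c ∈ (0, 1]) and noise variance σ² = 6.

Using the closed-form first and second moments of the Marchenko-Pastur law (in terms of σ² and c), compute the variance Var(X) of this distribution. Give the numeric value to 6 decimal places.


Recall the MP moments m_1 = E[X] = σ² and m_2 = E[X²] = σ⁴ (1 + c).
m_1 = E[X] = σ² = 6, so m_1² = 36.
m_2 = E[X²] = σ⁴ (1 + c) = 36 · (1 + 0.866667) = 36 · 1.866667 = 67.200000.
(Note m_2 − m_1² simplifies to c · σ⁴ = 0.866667 · 36.)

Var(X) = m_2 − m_1² = 67.200000 − 36 = 31.200000.


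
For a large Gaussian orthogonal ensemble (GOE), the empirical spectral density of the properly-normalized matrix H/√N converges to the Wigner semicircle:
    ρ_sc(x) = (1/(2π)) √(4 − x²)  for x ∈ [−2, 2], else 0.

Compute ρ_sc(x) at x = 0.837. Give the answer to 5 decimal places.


ρ_sc(x) = (1/(2π)) √(4 − x²). With x = 0.837:
  4 − x² = 4 − (0.837)² = 4 − 0.700569 = 3.299431.
  √(4 − x²) = 1.816434.
  1/(2π) = 0.159155.
  ρ_sc(0.837) = 0.159155 · 1.816434 = 0.289094.

Rounded to 5 decimal places: ρ_sc(0.837) ≈ 0.28909.


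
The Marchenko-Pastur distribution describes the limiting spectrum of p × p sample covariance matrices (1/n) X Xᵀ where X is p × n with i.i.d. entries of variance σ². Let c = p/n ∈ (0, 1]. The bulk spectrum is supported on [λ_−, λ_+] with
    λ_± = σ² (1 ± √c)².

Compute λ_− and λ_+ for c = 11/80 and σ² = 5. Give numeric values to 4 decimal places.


c = 11/80 = 0.137500; √c = 0.370810.
λ_− = σ² (1 − √c)² = 5 · (1 − 0.370810)² = 5 · (0.629190)² = 1.979401.
λ_+ = σ² (1 + √c)² = 5 · (1 + 0.370810)² = 5 · (1.370810)² = 9.395599.

Rounded to 4 decimal places: λ_− ≈ 1.9794, λ_+ ≈ 9.3956.


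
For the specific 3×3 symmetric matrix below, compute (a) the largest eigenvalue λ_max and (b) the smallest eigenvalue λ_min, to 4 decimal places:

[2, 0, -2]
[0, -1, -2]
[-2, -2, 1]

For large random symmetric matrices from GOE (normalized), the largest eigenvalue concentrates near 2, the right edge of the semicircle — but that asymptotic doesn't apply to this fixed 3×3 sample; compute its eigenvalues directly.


Since M is real symmetric, all three eigenvalues are real; they are the roots of det(λI − M) = λ³ − (tr M) λ² + s λ − det M, where s is the sum of the principal 2×2 minors.
tr M = 2 + (-1) + 1 = 2.
s = (2·(-1) − 0²) + (2·1 − (-2)²) + ((-1)·1 − (-2)²) = -2 + (-2) + (-5) = -9.
det M (expand along row 1) = 2·(-5) − 0·(-4) + (-2)·(-2) = -6.
Characteristic polynomial: λ³ − 2λ² − 9λ + 6 = 0.
Substitute λ = y + (tr M)/3 = y + 0.666667 to remove the quadratic term: y³ + p·y + q = 0 with p = s − (tr M)²/3 = -10.333333 and q = −2(tr M)³/27 + (tr M)·s/3 − det M = -0.592593.
Three real roots ⇒ use the trigonometric (Viète) form: r = 2√(−p/3) = 3.711843, φ = arccos(3q/(p·r)) = arccos(0.046350) = 1.524430 rad.
y_k = r·cos(φ/3 − 2πk/3) for k = 0, 1, 2 gives y = 3.242849, -0.057366, -3.185483.
λ_k = y_k + 0.666667 gives λ = 3.9095, 0.6093, -2.5188 (check: the sum is 2.0000 = tr M).

Hence λ_max = 3.9095 and λ_min = -2.5188.


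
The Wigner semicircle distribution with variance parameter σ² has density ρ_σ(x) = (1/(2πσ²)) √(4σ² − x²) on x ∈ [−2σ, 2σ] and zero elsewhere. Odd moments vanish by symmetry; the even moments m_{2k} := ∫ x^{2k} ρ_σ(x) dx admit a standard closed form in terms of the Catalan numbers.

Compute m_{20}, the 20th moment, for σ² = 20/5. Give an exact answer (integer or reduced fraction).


By the scaled semicircle moment identity, m_{2k} = σ^{2k} · C_k with k = 10.
C_10 = (1/(k+1)) · C(2k, k) = (1/11) · C(20, 10) = (1/11) · 184756 = 16796.
σ^{2k} = (σ²)^k = (20/5)^10 = 1048576.

Therefore m_{20} = σ^{20} · C_10 = 1048576 · 16796 = 17611882496.


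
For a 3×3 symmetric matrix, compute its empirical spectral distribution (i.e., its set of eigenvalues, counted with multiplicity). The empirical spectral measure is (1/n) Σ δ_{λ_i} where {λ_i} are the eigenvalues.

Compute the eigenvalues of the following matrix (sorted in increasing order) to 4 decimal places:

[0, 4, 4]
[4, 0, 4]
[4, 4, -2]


Since M is real symmetric, all three eigenvalues are real; they are the roots of det(λI − M) = λ³ − (tr M) λ² + s λ − det M, where s is the sum of the principal 2×2 minors.
tr M = 0 + 0 + (-2) = -2.
s = (0·0 − 4²) + (0·(-2) − 4²) + (0·(-2) − 4²) = -16 + (-16) + (-16) = -48.
det M (expand along row 1) = 0·(-16) − 4·(-24) + 4·16 = 160.
Characteristic polynomial: λ³ + 2λ² − 48λ − 160 = 0.
Substitute λ = y + (tr M)/3 = y − 0.666667 to remove the quadratic term: y³ + p·y + q = 0 with p = s − (tr M)²/3 = -49.333333 and q = −2(tr M)³/27 + (tr M)·s/3 − det M = -127.407407.
Three real roots ⇒ use the trigonometric (Viète) form: r = 2√(−p/3) = 8.110350, φ = arccos(3q/(p·r)) = arccos(0.955291) = 0.300152 rad.
y_k = r·cos(φ/3 − 2πk/3) for k = 0, 1, 2 gives y = 8.069791, -3.333333, -4.736458.
λ_k = y_k − 0.666667 gives λ = 7.4031, -4.0000, -5.4031 (check: the sum is -2.0000 = tr M).

Eigenvalues sorted in increasing order: [-5.4031, -4.0000, 7.4031].


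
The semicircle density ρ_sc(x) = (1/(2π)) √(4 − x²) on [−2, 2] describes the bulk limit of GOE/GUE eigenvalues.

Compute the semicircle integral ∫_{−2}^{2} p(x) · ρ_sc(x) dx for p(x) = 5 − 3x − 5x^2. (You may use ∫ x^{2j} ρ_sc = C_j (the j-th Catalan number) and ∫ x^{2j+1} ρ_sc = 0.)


Write p(x) = Σ a_i x^i, split into monomials and integrate each against ρ_sc separately.
Using ∫ x^{2j} ρ_sc = C_j = (1/(j+1)) C(2j, j) (Catalan numbers) and ∫ x^{2j+1} ρ_sc = 0 (odd monomials vanish by symmetry):
  i = 0 (even): a_0 · C_{0} = 5 · 1 = 5
  i = 1 (odd): ∫ x^1 ρ_sc = 0 (vanishes)
  i = 2 (even): a_2 · C_{1} = -5 · 1 = -5

Summing the contributions: ∫_{−2}^{2} p(x) ρ_sc(x) dx = 5 + (-5) = 0.


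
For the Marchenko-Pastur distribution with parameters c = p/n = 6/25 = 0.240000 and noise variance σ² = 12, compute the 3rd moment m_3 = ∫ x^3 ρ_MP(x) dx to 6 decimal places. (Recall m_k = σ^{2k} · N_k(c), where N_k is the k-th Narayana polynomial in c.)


E[X³] = σ⁶ (1 + 3c + c²) (third MP moment). With σ² = 12 (so σ⁶ = 1728) and c = 6/25 = 0.240000: E[X³] = 1728 · (1 + 3·0.240000 + (0.240000)²) = 1728 · 1.777600.

So E[X^3] = 3071.692800.


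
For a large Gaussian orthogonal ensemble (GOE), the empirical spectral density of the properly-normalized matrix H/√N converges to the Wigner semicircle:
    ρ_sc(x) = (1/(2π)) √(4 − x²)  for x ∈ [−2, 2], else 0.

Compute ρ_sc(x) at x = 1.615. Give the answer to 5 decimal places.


ρ_sc(x) = (1/(2π)) √(4 − x²). With x = 1.615:
  4 − x² = 4 − (1.615)² = 4 − 2.608225 = 1.391775.
  √(4 − x²) = 1.179735.
  1/(2π) = 0.159155.
  ρ_sc(1.615) = 0.159155 · 1.179735 = 0.187761.

Rounded to 5 decimal places: ρ_sc(1.615) ≈ 0.18776.


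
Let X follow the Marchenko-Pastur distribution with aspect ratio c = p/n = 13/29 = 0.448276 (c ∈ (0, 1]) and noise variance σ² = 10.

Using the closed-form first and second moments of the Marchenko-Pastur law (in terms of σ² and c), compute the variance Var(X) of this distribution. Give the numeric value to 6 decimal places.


Recall the MP moments m_1 = E[X] = σ² and m_2 = E[X²] = σ⁴ (1 + c).
m_1 = E[X] = σ² = 10, so m_1² = 100.
m_2 = E[X²] = σ⁴ (1 + c) = 100 · (1 + 0.448276) = 100 · 1.448276 = 144.827586.
(Note m_2 − m_1² simplifies to c · σ⁴ = 0.448276 · 100.)

Var(X) = m_2 − m_1² = 144.827586 − 100 = 44.827586.


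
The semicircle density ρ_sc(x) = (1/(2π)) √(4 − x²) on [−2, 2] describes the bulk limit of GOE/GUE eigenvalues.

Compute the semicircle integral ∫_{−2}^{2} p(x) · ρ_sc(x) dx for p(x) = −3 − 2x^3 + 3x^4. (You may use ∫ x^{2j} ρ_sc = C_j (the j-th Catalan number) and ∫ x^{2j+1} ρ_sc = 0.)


Write p(x) = Σ a_i x^i, split into monomials and integrate each against ρ_sc separately.
Using ∫ x^{2j} ρ_sc = C_j = (1/(j+1)) C(2j, j) (Catalan numbers) and ∫ x^{2j+1} ρ_sc = 0 (odd monomials vanish by symmetry):
  i = 0 (even): a_0 · C_{0} = -3 · 1 = -3
  i = 3 (odd): ∫ x^3 ρ_sc = 0 (vanishes)
  i = 4 (even): a_4 · C_{2} = 3 · 2 = 6

Summing the contributions: ∫_{−2}^{2} p(x) ρ_sc(x) dx = (-3) + 6 = 3.


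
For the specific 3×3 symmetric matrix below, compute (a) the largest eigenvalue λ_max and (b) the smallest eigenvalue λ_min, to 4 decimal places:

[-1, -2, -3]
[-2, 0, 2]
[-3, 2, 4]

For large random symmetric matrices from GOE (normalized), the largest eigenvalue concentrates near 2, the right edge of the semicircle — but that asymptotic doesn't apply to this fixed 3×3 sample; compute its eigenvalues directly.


Since M is real symmetric, all three eigenvalues are real; they are the roots of det(λI − M) = λ³ − (tr M) λ² + s λ − det M, where s is the sum of the principal 2×2 minors.
tr M = -1 + 0 + 4 = 3.
s = ((-1)·0 − (-2)²) + ((-1)·4 − (-3)²) + (0·4 − 2²) = -4 + (-13) + (-4) = -21.
det M (expand along row 1) = (-1)·(-4) − (-2)·(-2) + (-3)·(-4) = 12.
Characteristic polynomial: λ³ − 3λ² − 21λ − 12 = 0.
Substitute λ = y + (tr M)/3 = y + 1.000000 to remove the quadratic term: y³ + p·y + q = 0 with p = s − (tr M)²/3 = -24.000000 and q = −2(tr M)³/27 + (tr M)·s/3 − det M = -35.000000.
Three real roots ⇒ use the trigonometric (Viète) form: r = 2√(−p/3) = 5.656854, φ = arccos(3q/(p·r)) = arccos(0.773398) = 0.686612 rad.
y_k = r·cos(φ/3 − 2πk/3) for k = 0, 1, 2 gives y = 5.509342, -1.643201, -3.866141.
λ_k = y_k + 1.000000 gives λ = 6.5093, -0.6432, -2.8661 (check: the sum is 3.0000 = tr M).

Hence λ_max = 6.5093 and λ_min = -2.8661.


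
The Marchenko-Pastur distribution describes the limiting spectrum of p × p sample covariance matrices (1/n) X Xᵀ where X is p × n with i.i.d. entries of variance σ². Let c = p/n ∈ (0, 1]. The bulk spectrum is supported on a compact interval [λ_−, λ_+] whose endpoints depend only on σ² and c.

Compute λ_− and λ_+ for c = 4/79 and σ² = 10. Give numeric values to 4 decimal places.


c = 4/79 = 0.050633; √c = 0.225018.
λ_− = σ² (1 − √c)² = 10 · (1 − 0.225018)² = 10 · (0.774982)² = 6.005978.
λ_+ = σ² (1 + √c)² = 10 · (1 + 0.225018)² = 10 · (1.225018)² = 15.006681.

Rounded to 4 decimal places: λ_− ≈ 6.0060, λ_+ ≈ 15.0067.


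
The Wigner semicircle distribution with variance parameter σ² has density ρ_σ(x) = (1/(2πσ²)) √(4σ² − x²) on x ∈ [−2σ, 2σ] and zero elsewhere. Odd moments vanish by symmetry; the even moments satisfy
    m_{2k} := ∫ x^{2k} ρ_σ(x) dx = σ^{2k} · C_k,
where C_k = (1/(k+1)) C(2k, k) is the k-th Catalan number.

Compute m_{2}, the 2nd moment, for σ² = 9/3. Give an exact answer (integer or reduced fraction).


By the scaled semicircle moment identity, m_{2k} = σ^{2k} · C_k with k = 1.
C_1 = (1/(k+1)) · C(2k, k) = (1/2) · C(2, 1) = (1/2) · 2 = 1.
σ^{2k} = (σ²)^k = (9/3)^1 = 3.

Therefore m_{2} = σ^{2} · C_1 = 3 · 1 = 3.


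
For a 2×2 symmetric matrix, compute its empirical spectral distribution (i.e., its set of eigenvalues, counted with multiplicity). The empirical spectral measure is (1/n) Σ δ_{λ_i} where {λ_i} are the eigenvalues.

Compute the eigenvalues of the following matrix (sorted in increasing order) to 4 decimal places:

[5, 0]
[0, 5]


Since M is real symmetric, both eigenvalues are real; they are the roots of det(λI − M) = λ² − (tr M) λ + det M.
tr M = 5 + 5 = 10.
det M = 5·5 − 0² = 25 − 0 = 25.
Characteristic polynomial: λ² − 10λ + 25 = 0.
Discriminant Δ = (tr M)² − 4·det M = 100 − 100 = 0; √Δ = 0.000000.
λ = (tr M ± √Δ)/2 = (10 ± 0.000000)/2, giving (tr M − √Δ)/2 = 5.0000 and (tr M + √Δ)/2 = 5.0000.

Eigenvalues sorted in increasing order: [5.0000, 5.0000].


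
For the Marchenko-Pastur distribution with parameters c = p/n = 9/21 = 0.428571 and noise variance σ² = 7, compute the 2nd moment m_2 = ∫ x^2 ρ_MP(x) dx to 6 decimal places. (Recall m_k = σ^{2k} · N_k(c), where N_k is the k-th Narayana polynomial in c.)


E[X²] = σ⁴ (1 + c) (second MP moment). With σ² = 7 (so σ⁴ = 49) and c = 9/21 = 0.428571: E[X²] = 49 · (1 + 0.428571) = 49 · 1.428571.

So E[X^2] = 70.000000.


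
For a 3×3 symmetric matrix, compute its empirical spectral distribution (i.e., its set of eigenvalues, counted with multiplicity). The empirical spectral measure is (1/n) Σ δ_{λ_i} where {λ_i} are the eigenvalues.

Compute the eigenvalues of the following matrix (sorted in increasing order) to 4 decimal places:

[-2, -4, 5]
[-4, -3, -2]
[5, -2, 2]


Since M is real symmetric, all three eigenvalues are real; they are the roots of det(λI − M) = λ³ − (tr M) λ² + s λ − det M, where s is the sum of the principal 2×2 minors.
tr M = -2 + (-3) + 2 = -3.
s = ((-2)·(-3) − (-4)²) + ((-2)·2 − 5²) + ((-3)·2 − (-2)²) = -10 + (-29) + (-10) = -49.
det M (expand along row 1) = (-2)·(-10) − (-4)·2 + 5·23 = 143.
Characteristic polynomial: λ³ + 3λ² − 49λ − 143 = 0.
Substitute λ = y + (tr M)/3 = y − 1.000000 to remove the quadratic term: y³ + p·y + q = 0 with p = s − (tr M)²/3 = -52.000000 and q = −2(tr M)³/27 + (tr M)·s/3 − det M = -92.000000.
Three real roots ⇒ use the trigonometric (Viète) form: r = 2√(−p/3) = 8.326664, φ = arccos(3q/(p·r)) = arccos(0.637433) = 0.879634 rad.
y_k = r·cos(φ/3 − 2πk/3) for k = 0, 1, 2 gives y = 7.971287, -1.901433, -6.069854.
λ_k = y_k − 1.000000 gives λ = 6.9713, -2.9014, -7.0699 (check: the sum is -3.0000 = tr M).

Eigenvalues sorted in increasing order: [-7.0699, -2.9014, 6.9713].


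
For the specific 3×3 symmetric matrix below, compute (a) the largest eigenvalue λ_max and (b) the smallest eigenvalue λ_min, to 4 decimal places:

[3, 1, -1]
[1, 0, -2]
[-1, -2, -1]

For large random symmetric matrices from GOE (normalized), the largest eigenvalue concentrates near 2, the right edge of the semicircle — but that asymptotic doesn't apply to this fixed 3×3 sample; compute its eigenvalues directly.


Since M is real symmetric, all three eigenvalues are real; they are the roots of det(λI − M) = λ³ − (tr M) λ² + s λ − det M, where s is the sum of the principal 2×2 minors.
tr M = 3 + 0 + (-1) = 2.
s = (3·0 − 1²) + (3·(-1) − (-1)²) + (0·(-1) − (-2)²) = -1 + (-4) + (-4) = -9.
det M (expand along row 1) = 3·(-4) − 1·(-3) + (-1)·(-2) = -7.
Characteristic polynomial: λ³ − 2λ² − 9λ + 7 = 0.
Substitute λ = y + (tr M)/3 = y + 0.666667 to remove the quadratic term: y³ + p·y + q = 0 with p = s − (tr M)²/3 = -10.333333 and q = −2(tr M)³/27 + (tr M)·s/3 − det M = 0.407407.
Three real roots ⇒ use the trigonometric (Viète) form: r = 2√(−p/3) = 3.711843, φ = arccos(3q/(p·r)) = arccos(-0.031865) = 1.602667 rad.
y_k = r·cos(φ/3 − 2πk/3) for k = 0, 1, 2 gives y = 3.194653, 0.039432, -3.234085.
λ_k = y_k + 0.666667 gives λ = 3.8613, 0.7061, -2.5674 (check: the sum is 2.0000 = tr M).

Hence λ_max = 3.8613 and λ_min = -2.5674.


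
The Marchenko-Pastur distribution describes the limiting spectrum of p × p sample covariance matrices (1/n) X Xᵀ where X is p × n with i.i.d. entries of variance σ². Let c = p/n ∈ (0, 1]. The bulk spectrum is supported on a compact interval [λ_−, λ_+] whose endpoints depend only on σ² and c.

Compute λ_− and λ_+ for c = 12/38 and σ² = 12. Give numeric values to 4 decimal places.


c = 12/38 = 0.315789; √c = 0.561951.
λ_− = σ² (1 − √c)² = 12 · (1 − 0.561951)² = 12 · (0.438049)² = 2.302638.
λ_+ = σ² (1 + √c)² = 12 · (1 + 0.561951)² = 12 · (1.561951)² = 29.276309.

Rounded to 4 decimal places: λ_− ≈ 2.3026, λ_+ ≈ 29.2763.


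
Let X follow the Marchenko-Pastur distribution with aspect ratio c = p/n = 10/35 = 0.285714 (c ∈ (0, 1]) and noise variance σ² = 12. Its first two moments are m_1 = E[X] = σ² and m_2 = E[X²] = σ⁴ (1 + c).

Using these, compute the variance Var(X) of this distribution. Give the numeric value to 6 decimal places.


m_1 = E[X] = σ² = 12, so m_1² = 144.
m_2 = E[X²] = σ⁴ (1 + c) = 144 · (1 + 0.285714) = 144 · 1.285714 = 185.142857.
(Note m_2 − m_1² simplifies to c · σ⁴ = 0.285714 · 144.)

Var(X) = m_2 − m_1² = 185.142857 − 144 = 41.142857.


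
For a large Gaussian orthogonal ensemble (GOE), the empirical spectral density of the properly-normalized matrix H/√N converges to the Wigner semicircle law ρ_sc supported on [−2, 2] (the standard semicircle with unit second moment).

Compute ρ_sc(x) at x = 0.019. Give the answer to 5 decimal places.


ρ_sc(x) = (1/(2π)) √(4 − x²). With x = 0.019:
  4 − x² = 4 − (0.019)² = 4 − 0.000361 = 3.999639.
  √(4 − x²) = 1.999910.
  1/(2π) = 0.159155.
  ρ_sc(0.019) = 0.159155 · 1.999910 = 0.318296.

Rounded to 5 decimal places: ρ_sc(0.019) ≈ 0.31830.


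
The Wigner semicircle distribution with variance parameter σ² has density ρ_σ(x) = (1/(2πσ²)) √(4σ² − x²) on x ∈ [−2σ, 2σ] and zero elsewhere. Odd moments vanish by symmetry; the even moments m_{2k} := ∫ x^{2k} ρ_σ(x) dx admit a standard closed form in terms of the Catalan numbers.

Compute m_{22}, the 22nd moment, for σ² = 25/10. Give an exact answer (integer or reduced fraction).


By the scaled semicircle moment identity, m_{2k} = σ^{2k} · C_k with k = 11.
C_11 = (1/(k+1)) · C(2k, k) = (1/12) · C(22, 11) = (1/12) · 705432 = 58786.
σ^{2k} = (σ²)^k = (25/10)^11 = 48828125/2048.

Therefore m_{22} = σ^{22} · C_11 = (48828125/2048) · 58786 = 1435205078125/1024.


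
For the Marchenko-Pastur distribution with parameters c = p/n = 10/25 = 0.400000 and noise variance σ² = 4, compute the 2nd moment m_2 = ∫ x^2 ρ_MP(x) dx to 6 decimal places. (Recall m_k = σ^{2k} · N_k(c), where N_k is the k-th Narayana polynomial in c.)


E[X²] = σ⁴ (1 + c) (second MP moment). With σ² = 4 (so σ⁴ = 16) and c = 10/25 = 0.400000: E[X²] = 16 · (1 + 0.400000) = 16 · 1.400000.

So E[X^2] = 22.400000.


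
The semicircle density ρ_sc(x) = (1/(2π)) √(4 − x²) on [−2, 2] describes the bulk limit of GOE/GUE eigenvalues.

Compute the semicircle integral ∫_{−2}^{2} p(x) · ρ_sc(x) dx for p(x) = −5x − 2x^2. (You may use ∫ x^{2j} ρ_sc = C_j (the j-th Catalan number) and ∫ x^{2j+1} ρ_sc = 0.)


Write p(x) = Σ a_i x^i, split into monomials and integrate each against ρ_sc separately.
Using ∫ x^{2j} ρ_sc = C_j = (1/(j+1)) C(2j, j) (Catalan numbers) and ∫ x^{2j+1} ρ_sc = 0 (odd monomials vanish by symmetry):
  i = 1 (odd): ∫ x^1 ρ_sc = 0 (vanishes)
  i = 2 (even): a_2 · C_{1} = -2 · 1 = -2

Summing the contributions: ∫_{−2}^{2} p(x) ρ_sc(x) dx = -2.


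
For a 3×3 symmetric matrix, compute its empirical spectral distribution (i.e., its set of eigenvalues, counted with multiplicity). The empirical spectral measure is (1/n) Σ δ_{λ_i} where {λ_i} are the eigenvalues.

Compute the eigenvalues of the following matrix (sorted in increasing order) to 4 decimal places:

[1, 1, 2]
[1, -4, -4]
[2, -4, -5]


Since M is real symmetric, all three eigenvalues are real; they are the roots of det(λI − M) = λ³ − (tr M) λ² + s λ − det M, where s is the sum of the principal 2×2 minors.
tr M = 1 + (-4) + (-5) = -8.
s = (1·(-4) − 1²) + (1·(-5) − 2²) + ((-4)·(-5) − (-4)²) = -5 + (-9) + 4 = -10.
det M (expand along row 1) = 1·4 − 1·3 + 2·4 = 9.
Characteristic polynomial: λ³ + 8λ² − 10λ − 9 = 0.
Substitute λ = y + (tr M)/3 = y − 2.666667 to remove the quadratic term: y³ + p·y + q = 0 with p = s − (tr M)²/3 = -31.333333 and q = −2(tr M)³/27 + (tr M)·s/3 − det M = 55.592593.
Three real roots ⇒ use the trigonometric (Viète) form: r = 2√(−p/3) = 6.463573, φ = arccos(3q/(p·r)) = arccos(-0.823491) = 2.538334 rad.
y_k = r·cos(φ/3 − 2πk/3) for k = 0, 1, 2 gives y = 4.284701, 2.048633, -6.333333.
λ_k = y_k − 2.666667 gives λ = 1.6180, -0.6180, -9.0000 (check: the sum is -8.0000 = tr M).

Eigenvalues sorted in increasing order: [-9.0000, -0.6180, 1.6180].


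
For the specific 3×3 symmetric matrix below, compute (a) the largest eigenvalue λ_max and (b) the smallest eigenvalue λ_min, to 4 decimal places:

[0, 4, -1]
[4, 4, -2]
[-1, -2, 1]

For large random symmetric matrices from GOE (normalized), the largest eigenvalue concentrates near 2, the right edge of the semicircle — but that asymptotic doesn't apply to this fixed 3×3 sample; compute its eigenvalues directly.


Since M is real symmetric, all three eigenvalues are real; they are the roots of det(λI − M) = λ³ − (tr M) λ² + s λ − det M, where s is the sum of the principal 2×2 minors.
tr M = 0 + 4 + 1 = 5.
s = (0·4 − 4²) + (0·1 − (-1)²) + (4·1 − (-2)²) = -16 + (-1) + 0 = -17.
det M (expand along row 1) = 0·0 − 4·2 + (-1)·(-4) = -4.
Characteristic polynomial: λ³ − 5λ² − 17λ + 4 = 0.
Substitute λ = y + (tr M)/3 = y + 1.666667 to remove the quadratic term: y³ + p·y + q = 0 with p = s − (tr M)²/3 = -25.333333 and q = −2(tr M)³/27 + (tr M)·s/3 − det M = -33.592593.
Three real roots ⇒ use the trigonometric (Viète) form: r = 2√(−p/3) = 5.811865, φ = arccos(3q/(p·r)) = arccos(0.684474) = 0.816914 rad.
y_k = r·cos(φ/3 − 2πk/3) for k = 0, 1, 2 gives y = 5.597719, -1.445164, -4.152555.
λ_k = y_k + 1.666667 gives λ = 7.2644, 0.2215, -2.4859 (check: the sum is 5.0000 = tr M).

Hence λ_max = 7.2644 and λ_min = -2.4859.


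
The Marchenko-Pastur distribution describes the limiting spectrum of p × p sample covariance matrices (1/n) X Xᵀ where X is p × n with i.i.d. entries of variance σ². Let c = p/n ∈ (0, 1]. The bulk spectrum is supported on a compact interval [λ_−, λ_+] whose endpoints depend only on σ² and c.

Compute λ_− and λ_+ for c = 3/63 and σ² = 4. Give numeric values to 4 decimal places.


c = 3/63 = 0.047619; √c = 0.218218.
λ_− = σ² (1 − √c)² = 4 · (1 − 0.218218)² = 4 · (0.781782)² = 2.444733.
λ_+ = σ² (1 + √c)² = 4 · (1 + 0.218218)² = 4 · (1.218218)² = 5.936219.

Rounded to 4 decimal places: λ_− ≈ 2.4447, λ_+ ≈ 5.9362.


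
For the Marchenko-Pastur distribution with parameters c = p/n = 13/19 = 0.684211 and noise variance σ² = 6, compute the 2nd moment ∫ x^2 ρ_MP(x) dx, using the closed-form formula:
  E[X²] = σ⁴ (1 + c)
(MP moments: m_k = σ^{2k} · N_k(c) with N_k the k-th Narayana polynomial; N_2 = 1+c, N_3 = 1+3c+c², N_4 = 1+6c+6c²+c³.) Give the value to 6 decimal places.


E[X²] = σ⁴ (1 + c) (second MP moment). With σ² = 6 (so σ⁴ = 36) and c = 13/19 = 0.684211: E[X²] = 36 · (1 + 0.684211) = 36 · 1.684211.

So E[X^2] = 60.631579.


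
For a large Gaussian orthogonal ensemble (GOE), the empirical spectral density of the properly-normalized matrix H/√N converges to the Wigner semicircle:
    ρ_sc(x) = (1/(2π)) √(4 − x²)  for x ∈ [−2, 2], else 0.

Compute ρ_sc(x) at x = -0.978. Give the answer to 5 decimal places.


ρ_sc(x) = (1/(2π)) √(4 − x²). With x = -0.978:
  4 − x² = 4 − (-0.978)² = 4 − 0.956484 = 3.043516.
  √(4 − x²) = 1.744568.
  1/(2π) = 0.159155.
  ρ_sc(-0.978) = 0.159155 · 1.744568 = 0.277657.

Rounded to 5 decimal places: ρ_sc(-0.978) ≈ 0.27766.


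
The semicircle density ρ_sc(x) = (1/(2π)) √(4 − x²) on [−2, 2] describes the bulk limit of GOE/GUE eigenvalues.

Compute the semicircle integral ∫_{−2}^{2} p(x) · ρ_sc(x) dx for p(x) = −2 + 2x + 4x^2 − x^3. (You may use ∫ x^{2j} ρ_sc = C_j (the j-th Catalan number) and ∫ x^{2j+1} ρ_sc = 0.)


Write p(x) = Σ a_i x^i, split into monomials and integrate each against ρ_sc separately.
Using ∫ x^{2j} ρ_sc = C_j = (1/(j+1)) C(2j, j) (Catalan numbers) and ∫ x^{2j+1} ρ_sc = 0 (odd monomials vanish by symmetry):
  i = 0 (even): a_0 · C_{0} = -2 · 1 = -2
  i = 1 (odd): ∫ x^1 ρ_sc = 0 (vanishes)
  i = 2 (even): a_2 · C_{1} = 4 · 1 = 4
  i = 3 (odd): ∫ x^3 ρ_sc = 0 (vanishes)

Summing the contributions: ∫_{−2}^{2} p(x) ρ_sc(x) dx = (-2) + 4 = 2.


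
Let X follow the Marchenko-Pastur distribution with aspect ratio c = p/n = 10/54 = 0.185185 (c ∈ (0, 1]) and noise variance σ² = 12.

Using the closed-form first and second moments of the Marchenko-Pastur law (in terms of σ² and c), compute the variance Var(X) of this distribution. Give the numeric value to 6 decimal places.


Recall the MP moments m_1 = E[X] = σ² and m_2 = E[X²] = σ⁴ (1 + c).
m_1 = E[X] = σ² = 12, so m_1² = 144.
m_2 = E[X²] = σ⁴ (1 + c) = 144 · (1 + 0.185185) = 144 · 1.185185 = 170.666667.
(Note m_2 − m_1² simplifies to c · σ⁴ = 0.185185 · 144.)

Var(X) = m_2 − m_1² = 170.666667 − 144 = 26.666667.


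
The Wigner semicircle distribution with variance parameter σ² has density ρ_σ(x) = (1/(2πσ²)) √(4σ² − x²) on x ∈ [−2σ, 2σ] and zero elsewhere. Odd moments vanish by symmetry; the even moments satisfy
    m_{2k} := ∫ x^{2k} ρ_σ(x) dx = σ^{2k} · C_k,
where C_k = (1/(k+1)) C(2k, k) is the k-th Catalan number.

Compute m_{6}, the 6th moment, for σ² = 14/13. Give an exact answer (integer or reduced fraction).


By the scaled semicircle moment identity, m_{2k} = σ^{2k} · C_k with k = 3.
C_3 = (1/(k+1)) · C(2k, k) = (1/4) · C(6, 3) = (1/4) · 20 = 5.
σ^{2k} = (σ²)^k = (14/13)^3 = 2744/2197.

Therefore m_{6} = σ^{6} · C_3 = (2744/2197) · 5 = 13720/2197.


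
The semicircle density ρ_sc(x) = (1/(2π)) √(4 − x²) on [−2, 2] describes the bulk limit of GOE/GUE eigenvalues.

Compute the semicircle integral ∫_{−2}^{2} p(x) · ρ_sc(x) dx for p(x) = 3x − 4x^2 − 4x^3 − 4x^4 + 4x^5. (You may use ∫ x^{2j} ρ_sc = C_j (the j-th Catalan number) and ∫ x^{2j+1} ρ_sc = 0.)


Write p(x) = Σ a_i x^i, split into monomials and integrate each against ρ_sc separately.
Using ∫ x^{2j} ρ_sc = C_j = (1/(j+1)) C(2j, j) (Catalan numbers) and ∫ x^{2j+1} ρ_sc = 0 (odd monomials vanish by symmetry):
  i = 1 (odd): ∫ x^1 ρ_sc = 0 (vanishes)
  i = 2 (even): a_2 · C_{1} = -4 · 1 = -4
  i = 3 (odd): ∫ x^3 ρ_sc = 0 (vanishes)
  i = 4 (even): a_4 · C_{2} = -4 · 2 = -8
  i = 5 (odd): ∫ x^5 ρ_sc = 0 (vanishes)

Summing the contributions: ∫_{−2}^{2} p(x) ρ_sc(x) dx = (-4) + (-8) = -12.


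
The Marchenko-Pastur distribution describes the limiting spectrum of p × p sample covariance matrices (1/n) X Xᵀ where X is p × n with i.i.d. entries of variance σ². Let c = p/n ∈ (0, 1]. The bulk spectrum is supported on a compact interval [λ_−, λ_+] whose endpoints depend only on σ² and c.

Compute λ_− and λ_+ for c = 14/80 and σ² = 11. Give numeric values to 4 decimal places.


c = 14/80 = 0.175000; √c = 0.418330.
λ_− = σ² (1 − √c)² = 11 · (1 − 0.418330)² = 11 · (0.581670)² = 3.721740.
λ_+ = σ² (1 + √c)² = 11 · (1 + 0.418330)² = 11 · (1.418330)² = 22.128260.

Rounded to 4 decimal places: λ_− ≈ 3.7217, λ_+ ≈ 22.1283.


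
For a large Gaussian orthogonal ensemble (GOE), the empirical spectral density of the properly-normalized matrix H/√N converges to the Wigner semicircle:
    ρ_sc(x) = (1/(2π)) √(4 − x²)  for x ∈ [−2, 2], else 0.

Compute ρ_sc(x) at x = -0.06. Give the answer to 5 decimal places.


ρ_sc(x) = (1/(2π)) √(4 − x²). With x = -0.06:
  4 − x² = 4 − (-0.06)² = 4 − 0.003600 = 3.996400.
  √(4 − x²) = 1.999100.
  1/(2π) = 0.159155.
  ρ_sc(-0.06) = 0.159155 · 1.999100 = 0.318167.

Rounded to 5 decimal places: ρ_sc(-0.06) ≈ 0.31817.


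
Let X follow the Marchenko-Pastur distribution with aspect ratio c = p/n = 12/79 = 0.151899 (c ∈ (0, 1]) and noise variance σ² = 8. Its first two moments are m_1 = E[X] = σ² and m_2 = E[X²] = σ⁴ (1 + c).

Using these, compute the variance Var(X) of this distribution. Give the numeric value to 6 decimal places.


m_1 = E[X] = σ² = 8, so m_1² = 64.
m_2 = E[X²] = σ⁴ (1 + c) = 64 · (1 + 0.151899) = 64 · 1.151899 = 73.721519.
(Note m_2 − m_1² simplifies to c · σ⁴ = 0.151899 · 64.)

Var(X) = m_2 − m_1² = 73.721519 − 64 = 9.721519.


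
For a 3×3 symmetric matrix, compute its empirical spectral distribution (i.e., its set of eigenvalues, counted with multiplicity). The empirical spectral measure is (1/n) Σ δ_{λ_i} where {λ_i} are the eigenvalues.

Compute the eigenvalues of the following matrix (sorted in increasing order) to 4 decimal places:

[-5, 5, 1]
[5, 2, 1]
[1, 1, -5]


Since M is real symmetric, all three eigenvalues are real; they are the roots of det(λI − M) = λ³ − (tr M) λ² + s λ − det M, where s is the sum of the principal 2×2 minors.
tr M = -5 + 2 + (-5) = -8.
s = ((-5)·2 − 5²) + ((-5)·(-5) − 1²) + (2·(-5) − 1²) = -35 + 24 + (-11) = -22.
det M (expand along row 1) = (-5)·(-11) − 5·(-26) + 1·3 = 188.
Characteristic polynomial: λ³ + 8λ² − 22λ − 188 = 0.
Substitute λ = y + (tr M)/3 = y − 2.666667 to remove the quadratic term: y³ + p·y + q = 0 with p = s − (tr M)²/3 = -43.333333 and q = −2(tr M)³/27 + (tr M)·s/3 − det M = -91.407407.
Three real roots ⇒ use the trigonometric (Viète) form: r = 2√(−p/3) = 7.601170, φ = arccos(3q/(p·r)) = arccos(0.832530) = 0.587136 rad.
y_k = r·cos(φ/3 − 2πk/3) for k = 0, 1, 2 gives y = 7.456059, -2.447903, -5.008156.
λ_k = y_k − 2.666667 gives λ = 4.7894, -5.1146, -7.6748 (check: the sum is -8.0000 = tr M).

Eigenvalues sorted in increasing order: [-7.6748, -5.1146, 4.7894].


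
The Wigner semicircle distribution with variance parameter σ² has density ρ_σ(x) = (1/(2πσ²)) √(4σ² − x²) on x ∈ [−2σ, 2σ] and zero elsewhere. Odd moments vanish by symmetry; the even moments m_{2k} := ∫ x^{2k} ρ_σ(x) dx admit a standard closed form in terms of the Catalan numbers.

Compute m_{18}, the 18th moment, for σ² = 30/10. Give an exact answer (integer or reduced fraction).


By the scaled semicircle moment identity, m_{2k} = σ^{2k} · C_k with k = 9.
C_9 = (1/(k+1)) · C(2k, k) = (1/10) · C(18, 9) = (1/10) · 48620 = 4862.
σ^{2k} = (σ²)^k = (30/10)^9 = 19683.

Therefore m_{18} = σ^{18} · C_9 = 19683 · 4862 = 95698746.


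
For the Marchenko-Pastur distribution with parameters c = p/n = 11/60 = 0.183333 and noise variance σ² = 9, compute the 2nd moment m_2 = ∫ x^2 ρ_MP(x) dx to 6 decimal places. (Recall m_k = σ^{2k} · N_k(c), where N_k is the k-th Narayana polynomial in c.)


E[X²] = σ⁴ (1 + c) (second MP moment). With σ² = 9 (so σ⁴ = 81) and c = 11/60 = 0.183333: E[X²] = 81 · (1 + 0.183333) = 81 · 1.183333.

So E[X^2] = 95.850000.


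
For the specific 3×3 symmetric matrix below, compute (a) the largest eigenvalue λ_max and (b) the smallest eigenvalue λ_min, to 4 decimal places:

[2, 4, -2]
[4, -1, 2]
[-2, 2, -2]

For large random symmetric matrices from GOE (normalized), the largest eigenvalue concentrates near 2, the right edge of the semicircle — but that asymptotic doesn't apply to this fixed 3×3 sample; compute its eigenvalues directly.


Since M is real symmetric, all three eigenvalues are real; they are the roots of det(λI − M) = λ³ − (tr M) λ² + s λ − det M, where s is the sum of the principal 2×2 minors.
tr M = 2 + (-1) + (-2) = -1.
s = (2·(-1) − 4²) + (2·(-2) − (-2)²) + ((-1)·(-2) − 2²) = -18 + (-8) + (-2) = -28.
det M (expand along row 1) = 2·(-2) − 4·(-4) + (-2)·6 = 0.
Characteristic polynomial: λ³ + λ² − 28λ = 0.
Substitute λ = y + (tr M)/3 = y − 0.333333 to remove the quadratic term: y³ + p·y + q = 0 with p = s − (tr M)²/3 = -28.333333 and q = −2(tr M)³/27 + (tr M)·s/3 − det M = 9.407407.
Three real roots ⇒ use the trigonometric (Viète) form: r = 2√(−p/3) = 6.146363, φ = arccos(3q/(p·r)) = arccos(-0.162060) = 1.733574 rad.
y_k = r·cos(φ/3 − 2πk/3) for k = 0, 1, 2 gives y = 5.148406, 0.333333, -5.481740.
λ_k = y_k − 0.333333 gives λ = 4.8151, 0.0000, -5.8151 (check: the sum is -1.0000 = tr M).

Hence λ_max = 4.8151 and λ_min = -5.8151.


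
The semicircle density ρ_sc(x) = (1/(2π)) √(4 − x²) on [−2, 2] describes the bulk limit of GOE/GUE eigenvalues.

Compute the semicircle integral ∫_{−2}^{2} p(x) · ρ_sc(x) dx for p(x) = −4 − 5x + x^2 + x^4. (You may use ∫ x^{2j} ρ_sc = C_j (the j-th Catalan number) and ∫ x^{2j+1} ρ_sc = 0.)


Write p(x) = Σ a_i x^i, split into monomials and integrate each against ρ_sc separately.
Using ∫ x^{2j} ρ_sc = C_j = (1/(j+1)) C(2j, j) (Catalan numbers) and ∫ x^{2j+1} ρ_sc = 0 (odd monomials vanish by symmetry):
  i = 0 (even): a_0 · C_{0} = -4 · 1 = -4
  i = 1 (odd): ∫ x^1 ρ_sc = 0 (vanishes)
  i = 2 (even): a_2 · C_{1} = 1 · 1 = 1
  i = 4 (even): a_4 · C_{2} = 1 · 2 = 2

Summing the contributions: ∫_{−2}^{2} p(x) ρ_sc(x) dx = (-4) + 1 + 2 = -1.


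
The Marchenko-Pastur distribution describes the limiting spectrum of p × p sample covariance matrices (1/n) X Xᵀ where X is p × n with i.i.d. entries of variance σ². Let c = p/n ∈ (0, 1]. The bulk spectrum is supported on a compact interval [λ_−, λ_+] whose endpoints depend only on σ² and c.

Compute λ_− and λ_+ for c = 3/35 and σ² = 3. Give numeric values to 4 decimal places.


c = 3/35 = 0.085714; √c = 0.292770.
λ_− = σ² (1 − √c)² = 3 · (1 − 0.292770)² = 3 · (0.707230)² = 1.500523.
λ_+ = σ² (1 + √c)² = 3 · (1 + 0.292770)² = 3 · (1.292770)² = 5.013763.

Rounded to 4 decimal places: λ_− ≈ 1.5005, λ_+ ≈ 5.0138.


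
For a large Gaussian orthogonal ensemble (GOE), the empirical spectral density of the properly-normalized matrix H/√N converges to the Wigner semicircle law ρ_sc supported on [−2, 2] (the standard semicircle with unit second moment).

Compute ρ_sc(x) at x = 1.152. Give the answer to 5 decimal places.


ρ_sc(x) = (1/(2π)) √(4 − x²). With x = 1.152:
  4 − x² = 4 − (1.152)² = 4 − 1.327104 = 2.672896.
  √(4 − x²) = 1.634899.
  1/(2π) = 0.159155.
  ρ_sc(1.152) = 0.159155 · 1.634899 = 0.260202.

Rounded to 5 decimal places: ρ_sc(1.152) ≈ 0.26020.
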